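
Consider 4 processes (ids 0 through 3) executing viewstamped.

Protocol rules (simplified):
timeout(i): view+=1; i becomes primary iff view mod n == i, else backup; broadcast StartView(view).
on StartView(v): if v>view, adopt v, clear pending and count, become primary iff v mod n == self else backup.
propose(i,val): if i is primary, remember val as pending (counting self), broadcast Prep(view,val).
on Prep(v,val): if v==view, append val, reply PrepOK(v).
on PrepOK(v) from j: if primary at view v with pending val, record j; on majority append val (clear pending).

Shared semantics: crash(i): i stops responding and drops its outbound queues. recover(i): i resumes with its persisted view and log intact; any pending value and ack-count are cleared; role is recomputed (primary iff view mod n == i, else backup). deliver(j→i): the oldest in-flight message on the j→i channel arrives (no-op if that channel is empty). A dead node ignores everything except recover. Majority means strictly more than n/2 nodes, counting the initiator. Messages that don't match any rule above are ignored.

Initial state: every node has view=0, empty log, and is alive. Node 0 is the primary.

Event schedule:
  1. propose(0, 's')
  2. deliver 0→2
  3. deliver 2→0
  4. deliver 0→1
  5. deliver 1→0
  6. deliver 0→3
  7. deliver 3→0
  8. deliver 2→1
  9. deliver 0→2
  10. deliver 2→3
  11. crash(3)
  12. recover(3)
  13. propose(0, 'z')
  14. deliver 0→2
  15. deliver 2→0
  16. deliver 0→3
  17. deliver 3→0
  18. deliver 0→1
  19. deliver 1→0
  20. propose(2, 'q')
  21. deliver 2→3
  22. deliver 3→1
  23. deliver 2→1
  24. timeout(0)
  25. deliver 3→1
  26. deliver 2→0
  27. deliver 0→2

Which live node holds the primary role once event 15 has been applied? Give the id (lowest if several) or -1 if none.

[1] propose(0,'s') → ∅
[2] deliver 0→2 → N2(back v0 [s])
[3] deliver 2→0 → ∅
[4] deliver 0→1 → N1(back v0 [s])
[5] deliver 1→0 → N0(prim v0 [s])
[6] deliver 0→3 → N3(back v0 [s])
[7] deliver 3→0 → ∅
[8] deliver 2→1 → ∅
[9] deliver 0→2 → ∅
[10] deliver 2→3 → ∅
[11] crash(3) → N3(✗back v0 [s])
[12] recover(3) → N3(back v0 [s])
[13] propose(0,'z') → ∅
[14] deliver 0→2 → N2(back v0 [s,z])
[15] deliver 2→0 → ∅

0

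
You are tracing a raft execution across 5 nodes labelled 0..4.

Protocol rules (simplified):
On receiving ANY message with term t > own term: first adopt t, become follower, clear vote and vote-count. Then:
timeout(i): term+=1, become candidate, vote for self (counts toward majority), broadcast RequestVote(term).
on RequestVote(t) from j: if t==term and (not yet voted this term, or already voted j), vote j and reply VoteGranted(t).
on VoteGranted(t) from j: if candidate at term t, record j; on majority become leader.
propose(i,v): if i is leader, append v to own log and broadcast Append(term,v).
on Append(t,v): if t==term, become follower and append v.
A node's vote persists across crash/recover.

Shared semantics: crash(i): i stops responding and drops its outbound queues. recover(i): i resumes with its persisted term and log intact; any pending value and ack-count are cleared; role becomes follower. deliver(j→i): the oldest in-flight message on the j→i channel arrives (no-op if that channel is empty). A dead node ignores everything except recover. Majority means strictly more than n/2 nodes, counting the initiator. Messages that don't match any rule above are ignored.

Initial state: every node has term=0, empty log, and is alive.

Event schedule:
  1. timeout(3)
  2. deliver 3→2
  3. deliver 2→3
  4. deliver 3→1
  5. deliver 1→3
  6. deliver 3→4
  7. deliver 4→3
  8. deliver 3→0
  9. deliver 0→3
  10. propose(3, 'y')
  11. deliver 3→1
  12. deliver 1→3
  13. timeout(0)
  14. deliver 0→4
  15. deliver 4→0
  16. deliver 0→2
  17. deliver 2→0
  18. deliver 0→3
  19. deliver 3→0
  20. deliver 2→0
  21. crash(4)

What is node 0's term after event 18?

2

e1 timeout(3): 3[cand,t=1,-]
e2 deliver 3→2: 2[foll,t=1,-]
e3 deliver 2→3: ·
e4 deliver 3→1: 1[foll,t=1,-]
e5 deliver 1→3: 3[lead,t=1,-]
e6 deliver 3→4: 4[foll,t=1,-]
e7 deliver 4→3: ·
e8 deliver 3→0: 0[foll,t=1,-]
e9 deliver 0→3: ·
e10 propose(3,'y'): 3[lead,t=1,y]
e11 deliver 3→1: 1[foll,t=1,y]
e12 deliver 1→3: ·
e13 timeout(0): 0[cand,t=2,-]
e14 deliver 0→4: 4[foll,t=2,-]
e15 deliver 4→0: ·
e16 deliver 0→2: 2[foll,t=2,-]
e17 deliver 2→0: 0[lead,t=2,-]
e18 deliver 0→3: 3[foll,t=2,y]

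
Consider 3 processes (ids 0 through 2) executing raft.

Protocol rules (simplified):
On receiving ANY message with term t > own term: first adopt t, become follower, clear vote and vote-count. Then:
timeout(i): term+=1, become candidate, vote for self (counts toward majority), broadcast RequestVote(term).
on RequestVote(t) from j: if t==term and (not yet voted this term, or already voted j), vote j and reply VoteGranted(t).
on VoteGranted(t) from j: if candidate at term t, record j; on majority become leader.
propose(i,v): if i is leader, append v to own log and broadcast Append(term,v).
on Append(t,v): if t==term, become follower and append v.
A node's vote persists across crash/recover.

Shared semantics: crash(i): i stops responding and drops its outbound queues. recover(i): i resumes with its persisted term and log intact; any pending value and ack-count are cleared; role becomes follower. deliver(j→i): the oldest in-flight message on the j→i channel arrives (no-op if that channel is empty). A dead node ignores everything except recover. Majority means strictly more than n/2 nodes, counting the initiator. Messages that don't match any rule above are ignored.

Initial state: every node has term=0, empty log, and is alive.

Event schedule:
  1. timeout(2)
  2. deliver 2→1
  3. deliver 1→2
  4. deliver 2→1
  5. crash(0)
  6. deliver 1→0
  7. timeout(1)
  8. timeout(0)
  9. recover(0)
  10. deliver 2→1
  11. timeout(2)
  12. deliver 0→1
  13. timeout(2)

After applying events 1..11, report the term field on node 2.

2

1. timeout(2):  <2:cand t1 ->
2. deliver 2→1:  <1:foll t1 ->
3. deliver 1→2:  <2:lead t1 ->
4. deliver 2→1:  nop
5. crash(0):  <0:✗foll t0 ->
6. deliver 1→0:  nop
7. timeout(1):  <1:cand t2 ->
8. timeout(0):  nop
9. recover(0):  <0:foll t0 ->
10. deliver 2→1:  nop
11. timeout(2):  <2:cand t2 ->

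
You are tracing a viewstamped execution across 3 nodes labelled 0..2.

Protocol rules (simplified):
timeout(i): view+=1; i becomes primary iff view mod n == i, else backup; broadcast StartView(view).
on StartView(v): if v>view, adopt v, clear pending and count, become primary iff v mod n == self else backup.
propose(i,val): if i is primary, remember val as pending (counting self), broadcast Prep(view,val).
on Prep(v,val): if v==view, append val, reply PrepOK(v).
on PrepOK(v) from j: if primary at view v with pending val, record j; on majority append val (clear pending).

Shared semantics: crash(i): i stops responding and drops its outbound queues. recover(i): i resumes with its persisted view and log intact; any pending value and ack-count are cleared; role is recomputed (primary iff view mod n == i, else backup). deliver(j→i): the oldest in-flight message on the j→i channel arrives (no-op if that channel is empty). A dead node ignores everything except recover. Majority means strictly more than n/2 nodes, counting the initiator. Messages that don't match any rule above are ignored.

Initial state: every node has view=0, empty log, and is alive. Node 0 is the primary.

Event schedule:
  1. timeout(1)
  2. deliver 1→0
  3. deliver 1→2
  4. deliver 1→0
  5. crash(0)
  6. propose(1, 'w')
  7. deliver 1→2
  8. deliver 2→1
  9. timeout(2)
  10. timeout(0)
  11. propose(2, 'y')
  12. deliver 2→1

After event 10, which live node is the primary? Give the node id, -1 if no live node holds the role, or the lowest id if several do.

step 1 timeout(1): 1={prim,v=1,log=-}
step 2 deliver 1→0: 0={back,v=1,log=-}
step 3 deliver 1→2: 2={back,v=1,log=-}
step 4 deliver 1→0: —
step 5 crash(0): 0={✗back,v=1,log=-}
step 6 propose(1,'w'): —
step 7 deliver 1→2: 2={back,v=1,log=w}
step 8 deliver 2→1: 1={prim,v=1,log=w}
step 9 timeout(2): 2={prim,v=2,log=w}
step 10 timeout(0): —

1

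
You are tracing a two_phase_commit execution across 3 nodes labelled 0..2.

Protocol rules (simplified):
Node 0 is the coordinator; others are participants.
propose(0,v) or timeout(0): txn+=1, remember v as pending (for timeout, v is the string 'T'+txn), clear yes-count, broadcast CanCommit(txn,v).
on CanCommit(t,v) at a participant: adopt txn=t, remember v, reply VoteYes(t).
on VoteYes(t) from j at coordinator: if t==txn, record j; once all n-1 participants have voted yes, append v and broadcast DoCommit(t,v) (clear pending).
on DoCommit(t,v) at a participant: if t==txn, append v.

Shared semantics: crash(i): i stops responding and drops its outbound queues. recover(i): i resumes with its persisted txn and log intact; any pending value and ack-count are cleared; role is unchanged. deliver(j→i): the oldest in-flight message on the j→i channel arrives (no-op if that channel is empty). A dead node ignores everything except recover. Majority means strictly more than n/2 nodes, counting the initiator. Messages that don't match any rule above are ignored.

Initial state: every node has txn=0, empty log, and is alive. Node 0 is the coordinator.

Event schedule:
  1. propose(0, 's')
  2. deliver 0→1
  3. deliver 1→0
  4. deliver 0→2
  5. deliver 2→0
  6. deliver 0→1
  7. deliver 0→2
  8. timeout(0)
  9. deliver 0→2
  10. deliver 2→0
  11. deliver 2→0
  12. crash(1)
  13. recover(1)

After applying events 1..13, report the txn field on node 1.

1

[1] propose(0,'s') → N0(coor t1 [-])
[2] deliver 0→1 → N1(part t1 [-])
[3] deliver 1→0 → ∅
[4] deliver 0→2 → N2(part t1 [-])
[5] deliver 2→0 → N0(coor t1 [s])
[6] deliver 0→1 → N1(part t1 [s])
[7] deliver 0→2 → N2(part t1 [s])
[8] timeout(0) → N0(coor t2 [s])
[9] deliver 0→2 → N2(part t2 [s])
[10] deliver 2→0 → ∅
[11] deliver 2→0 → ∅
[12] crash(1) → N1(✗part t1 [s])
[13] recover(1) → N1(part t1 [s])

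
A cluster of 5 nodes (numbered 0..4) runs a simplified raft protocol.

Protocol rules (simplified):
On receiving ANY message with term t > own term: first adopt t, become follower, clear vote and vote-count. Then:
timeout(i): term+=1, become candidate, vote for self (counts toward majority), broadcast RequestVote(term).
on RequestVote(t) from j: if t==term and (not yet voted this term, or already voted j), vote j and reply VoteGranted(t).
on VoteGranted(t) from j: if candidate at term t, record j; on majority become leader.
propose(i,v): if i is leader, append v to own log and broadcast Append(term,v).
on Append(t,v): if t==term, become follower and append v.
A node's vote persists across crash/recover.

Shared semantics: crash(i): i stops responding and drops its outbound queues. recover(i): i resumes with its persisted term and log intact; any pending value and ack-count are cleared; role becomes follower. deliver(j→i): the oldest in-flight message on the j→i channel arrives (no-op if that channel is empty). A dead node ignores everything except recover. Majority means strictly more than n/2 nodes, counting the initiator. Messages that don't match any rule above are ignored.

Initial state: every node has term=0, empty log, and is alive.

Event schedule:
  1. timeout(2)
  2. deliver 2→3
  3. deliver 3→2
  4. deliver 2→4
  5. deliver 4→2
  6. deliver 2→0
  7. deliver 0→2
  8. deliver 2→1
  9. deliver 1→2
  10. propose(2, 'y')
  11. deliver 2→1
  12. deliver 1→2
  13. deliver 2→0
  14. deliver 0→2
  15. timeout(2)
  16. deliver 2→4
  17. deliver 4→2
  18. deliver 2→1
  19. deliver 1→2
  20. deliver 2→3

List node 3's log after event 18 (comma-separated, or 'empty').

empty

after 1 — timeout(2): n2:cand/t1/[-]
after 2 — deliver 2→3: n3:foll/t1/[-]
after 3 — deliver 3→2: ·
after 4 — deliver 2→4: n4:foll/t1/[-]
after 5 — deliver 4→2: n2:lead/t1/[-]
after 6 — deliver 2→0: n0:foll/t1/[-]
after 7 — deliver 0→2: ·
after 8 — deliver 2→1: n1:foll/t1/[-]
after 9 — deliver 1→2: ·
after 10 — propose(2,'y'): n2:lead/t1/[y]
after 11 — deliver 2→1: n1:foll/t1/[y]
after 12 — deliver 1→2: ·
after 13 — deliver 2→0: n0:foll/t1/[y]
after 14 — deliver 0→2: ·
after 15 — timeout(2): n2:cand/t2/[y]
after 16 — deliver 2→4: n4:foll/t1/[y]
after 17 — deliver 4→2: ·
after 18 — deliver 2→1: n1:foll/t2/[y]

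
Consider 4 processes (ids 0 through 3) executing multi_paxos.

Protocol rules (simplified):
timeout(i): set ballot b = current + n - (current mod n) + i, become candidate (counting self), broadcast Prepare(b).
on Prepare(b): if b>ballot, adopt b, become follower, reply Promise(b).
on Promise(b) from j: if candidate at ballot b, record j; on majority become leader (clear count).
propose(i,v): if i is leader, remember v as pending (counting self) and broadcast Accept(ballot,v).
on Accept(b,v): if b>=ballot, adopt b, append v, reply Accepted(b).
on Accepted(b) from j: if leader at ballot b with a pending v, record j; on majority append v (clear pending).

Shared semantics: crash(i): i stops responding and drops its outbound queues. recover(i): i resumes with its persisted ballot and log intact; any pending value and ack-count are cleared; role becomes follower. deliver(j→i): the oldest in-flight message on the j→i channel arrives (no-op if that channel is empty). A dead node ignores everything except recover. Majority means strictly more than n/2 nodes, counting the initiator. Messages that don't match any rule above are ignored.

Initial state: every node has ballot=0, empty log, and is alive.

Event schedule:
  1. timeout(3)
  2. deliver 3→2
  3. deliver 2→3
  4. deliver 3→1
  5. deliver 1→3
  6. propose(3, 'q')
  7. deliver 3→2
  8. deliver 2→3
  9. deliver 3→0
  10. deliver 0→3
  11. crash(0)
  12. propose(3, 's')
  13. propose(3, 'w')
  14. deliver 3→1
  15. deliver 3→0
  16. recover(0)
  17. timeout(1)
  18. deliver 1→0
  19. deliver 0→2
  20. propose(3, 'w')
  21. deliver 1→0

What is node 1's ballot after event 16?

7

e1 timeout(3): 3[cand,b=7,-]
e2 deliver 3→2: 2[foll,b=7,-]
e3 deliver 2→3: ·
e4 deliver 3→1: 1[foll,b=7,-]
e5 deliver 1→3: 3[lead,b=7,-]
e6 propose(3,'q'): ·
e7 deliver 3→2: 2[foll,b=7,q]
e8 deliver 2→3: ·
e9 deliver 3→0: 0[foll,b=7,-]
e10 deliver 0→3: ·
e11 crash(0): 0[✗foll,b=7,-]
e12 propose(3,'s'): ·
e13 propose(3,'w'): ·
e14 deliver 3→1: 1[foll,b=7,q]
e15 deliver 3→0: ·
e16 recover(0): 0[foll,b=7,-]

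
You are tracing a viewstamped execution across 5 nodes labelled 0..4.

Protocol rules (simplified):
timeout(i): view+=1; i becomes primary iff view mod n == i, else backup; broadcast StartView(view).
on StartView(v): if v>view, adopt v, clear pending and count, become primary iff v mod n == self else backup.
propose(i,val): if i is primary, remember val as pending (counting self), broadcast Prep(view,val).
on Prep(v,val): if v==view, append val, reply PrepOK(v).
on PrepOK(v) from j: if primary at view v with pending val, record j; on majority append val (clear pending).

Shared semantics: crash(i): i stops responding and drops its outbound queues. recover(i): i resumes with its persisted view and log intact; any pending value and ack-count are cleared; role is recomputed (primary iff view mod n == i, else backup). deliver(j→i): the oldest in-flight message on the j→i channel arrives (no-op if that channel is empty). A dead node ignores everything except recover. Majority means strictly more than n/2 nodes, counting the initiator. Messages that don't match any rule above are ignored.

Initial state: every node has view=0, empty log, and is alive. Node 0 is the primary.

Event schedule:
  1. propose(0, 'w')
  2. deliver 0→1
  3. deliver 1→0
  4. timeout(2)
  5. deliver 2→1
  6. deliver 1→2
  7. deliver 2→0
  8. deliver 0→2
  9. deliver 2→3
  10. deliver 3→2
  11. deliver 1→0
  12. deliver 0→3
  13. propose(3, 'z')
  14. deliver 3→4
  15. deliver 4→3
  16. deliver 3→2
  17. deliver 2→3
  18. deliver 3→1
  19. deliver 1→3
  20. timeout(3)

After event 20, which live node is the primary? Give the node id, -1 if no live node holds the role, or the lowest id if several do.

1

e1 propose(0,'w'): ·
e2 deliver 0→1: 1[back,v=0,w]
e3 deliver 1→0: ·
e4 timeout(2): 2[back,v=1,-]
e5 deliver 2→1: 1[prim,v=1,w]
e6 deliver 1→2: ·
e7 deliver 2→0: 0[back,v=1,-]
e8 deliver 0→2: ·
e9 deliver 2→3: 3[back,v=1,-]
e10 deliver 3→2: ·
e11 deliver 1→0: ·
e12 deliver 0→3: ·
e13 propose(3,'z'): ·
e14 deliver 3→4: ·
e15 deliver 4→3: ·
e16 deliver 3→2: ·
e17 deliver 2→3: ·
e18 deliver 3→1: ·
e19 deliver 1→3: ·
e20 timeout(3): 3[back,v=2,-]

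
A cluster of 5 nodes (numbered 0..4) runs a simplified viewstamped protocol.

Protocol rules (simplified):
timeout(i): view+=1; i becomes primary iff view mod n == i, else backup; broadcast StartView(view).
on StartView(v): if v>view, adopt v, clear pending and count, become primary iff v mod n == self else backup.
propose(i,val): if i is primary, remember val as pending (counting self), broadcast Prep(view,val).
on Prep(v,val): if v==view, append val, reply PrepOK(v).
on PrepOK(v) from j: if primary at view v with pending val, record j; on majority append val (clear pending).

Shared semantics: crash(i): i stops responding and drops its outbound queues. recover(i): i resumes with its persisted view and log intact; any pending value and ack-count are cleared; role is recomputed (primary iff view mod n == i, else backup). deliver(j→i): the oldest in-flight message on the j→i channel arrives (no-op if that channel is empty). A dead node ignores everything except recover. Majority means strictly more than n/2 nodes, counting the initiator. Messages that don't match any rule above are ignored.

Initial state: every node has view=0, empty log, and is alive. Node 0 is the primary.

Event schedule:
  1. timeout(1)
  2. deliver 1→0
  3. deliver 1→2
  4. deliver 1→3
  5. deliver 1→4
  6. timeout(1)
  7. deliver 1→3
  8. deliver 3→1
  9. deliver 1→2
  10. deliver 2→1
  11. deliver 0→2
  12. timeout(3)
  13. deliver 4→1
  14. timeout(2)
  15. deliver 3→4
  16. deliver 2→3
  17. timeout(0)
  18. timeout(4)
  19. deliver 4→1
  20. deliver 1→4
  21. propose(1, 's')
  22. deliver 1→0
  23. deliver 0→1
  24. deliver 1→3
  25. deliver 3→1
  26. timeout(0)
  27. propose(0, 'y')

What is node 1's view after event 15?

2

e1 timeout(1): 1[prim,v=1,-]
e2 deliver 1→0: 0[back,v=1,-]
e3 deliver 1→2: 2[back,v=1,-]
e4 deliver 1→3: 3[back,v=1,-]
e5 deliver 1→4: 4[back,v=1,-]
e6 timeout(1): 1[back,v=2,-]
e7 deliver 1→3: 3[back,v=2,-]
e8 deliver 3→1: ·
e9 deliver 1→2: 2[prim,v=2,-]
e10 deliver 2→1: ·
e11 deliver 0→2: ·
e12 timeout(3): 3[prim,v=3,-]
e13 deliver 4→1: ·
e14 timeout(2): 2[back,v=3,-]
e15 deliver 3→4: 4[back,v=3,-]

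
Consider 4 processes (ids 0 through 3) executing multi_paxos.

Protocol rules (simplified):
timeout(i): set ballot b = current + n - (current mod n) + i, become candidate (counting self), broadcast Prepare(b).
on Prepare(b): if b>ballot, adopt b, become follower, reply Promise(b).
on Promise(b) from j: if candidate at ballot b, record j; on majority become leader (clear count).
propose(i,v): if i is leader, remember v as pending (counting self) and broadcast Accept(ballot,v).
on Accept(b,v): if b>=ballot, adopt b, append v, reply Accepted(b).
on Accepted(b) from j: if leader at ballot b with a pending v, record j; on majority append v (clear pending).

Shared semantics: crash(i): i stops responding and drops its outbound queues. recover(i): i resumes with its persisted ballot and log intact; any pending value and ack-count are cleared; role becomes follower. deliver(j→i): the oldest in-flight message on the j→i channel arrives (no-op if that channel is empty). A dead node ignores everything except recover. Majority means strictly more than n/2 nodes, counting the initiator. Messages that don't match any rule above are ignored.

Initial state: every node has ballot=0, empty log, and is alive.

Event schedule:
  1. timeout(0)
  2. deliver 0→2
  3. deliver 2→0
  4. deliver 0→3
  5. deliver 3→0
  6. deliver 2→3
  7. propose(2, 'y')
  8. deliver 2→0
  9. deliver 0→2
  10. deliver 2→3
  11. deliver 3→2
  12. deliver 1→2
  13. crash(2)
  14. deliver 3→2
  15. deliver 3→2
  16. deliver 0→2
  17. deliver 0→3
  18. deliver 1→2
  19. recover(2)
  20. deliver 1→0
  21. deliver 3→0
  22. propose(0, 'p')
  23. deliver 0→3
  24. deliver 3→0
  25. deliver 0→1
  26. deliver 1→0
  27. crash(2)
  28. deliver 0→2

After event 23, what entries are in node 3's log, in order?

p

e1 timeout(0): 0[cand,b=4,-]
e2 deliver 0→2: 2[foll,b=4,-]
e3 deliver 2→0: ·
e4 deliver 0→3: 3[foll,b=4,-]
e5 deliver 3→0: 0[lead,b=4,-]
e6 deliver 2→3: ·
e7 propose(2,'y'): ·
e8 deliver 2→0: ·
e9 deliver 0→2: ·
e10 deliver 2→3: ·
e11 deliver 3→2: ·
e12 deliver 1→2: ·
e13 crash(2): 2[✗foll,b=4,-]
e14 deliver 3→2: ·
e15 deliver 3→2: ·
e16 deliver 0→2: ·
e17 deliver 0→3: ·
e18 deliver 1→2: ·
e19 recover(2): 2[foll,b=4,-]
e20 deliver 1→0: ·
e21 deliver 3→0: ·
e22 propose(0,'p'): ·
e23 deliver 0→3: 3[foll,b=4,p]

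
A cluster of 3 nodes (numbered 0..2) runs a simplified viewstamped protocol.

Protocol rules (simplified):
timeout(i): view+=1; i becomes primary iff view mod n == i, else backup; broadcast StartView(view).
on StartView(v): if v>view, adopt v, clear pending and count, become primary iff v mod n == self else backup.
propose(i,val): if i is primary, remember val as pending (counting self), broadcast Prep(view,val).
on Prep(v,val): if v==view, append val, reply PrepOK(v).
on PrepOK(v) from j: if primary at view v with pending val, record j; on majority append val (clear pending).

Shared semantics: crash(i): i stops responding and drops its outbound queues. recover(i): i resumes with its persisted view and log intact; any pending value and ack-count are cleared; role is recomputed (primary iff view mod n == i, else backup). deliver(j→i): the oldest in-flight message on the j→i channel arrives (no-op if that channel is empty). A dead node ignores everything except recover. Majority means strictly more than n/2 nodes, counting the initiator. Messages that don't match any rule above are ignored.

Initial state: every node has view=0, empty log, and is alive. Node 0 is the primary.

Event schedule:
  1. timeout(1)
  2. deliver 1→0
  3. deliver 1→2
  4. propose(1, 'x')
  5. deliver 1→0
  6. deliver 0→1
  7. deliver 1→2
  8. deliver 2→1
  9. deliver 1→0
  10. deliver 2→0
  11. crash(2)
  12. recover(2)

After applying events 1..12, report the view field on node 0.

after 1 — timeout(1): n1:prim/v1/[-]
after 2 — deliver 1→0: n0:back/v1/[-]
after 3 — deliver 1→2: n2:back/v1/[-]
after 4 — propose(1,'x'): ·
after 5 — deliver 1→0: n0:back/v1/[x]
after 6 — deliver 0→1: n1:prim/v1/[x]
after 7 — deliver 1→2: n2:back/v1/[x]
after 8 — deliver 2→1: ·
after 9 — deliver 1→0: ·
after 10 — deliver 2→0: ·
after 11 — crash(2): n2:✗back/v1/[x]
after 12 — recover(2): n2:back/v1/[x]

1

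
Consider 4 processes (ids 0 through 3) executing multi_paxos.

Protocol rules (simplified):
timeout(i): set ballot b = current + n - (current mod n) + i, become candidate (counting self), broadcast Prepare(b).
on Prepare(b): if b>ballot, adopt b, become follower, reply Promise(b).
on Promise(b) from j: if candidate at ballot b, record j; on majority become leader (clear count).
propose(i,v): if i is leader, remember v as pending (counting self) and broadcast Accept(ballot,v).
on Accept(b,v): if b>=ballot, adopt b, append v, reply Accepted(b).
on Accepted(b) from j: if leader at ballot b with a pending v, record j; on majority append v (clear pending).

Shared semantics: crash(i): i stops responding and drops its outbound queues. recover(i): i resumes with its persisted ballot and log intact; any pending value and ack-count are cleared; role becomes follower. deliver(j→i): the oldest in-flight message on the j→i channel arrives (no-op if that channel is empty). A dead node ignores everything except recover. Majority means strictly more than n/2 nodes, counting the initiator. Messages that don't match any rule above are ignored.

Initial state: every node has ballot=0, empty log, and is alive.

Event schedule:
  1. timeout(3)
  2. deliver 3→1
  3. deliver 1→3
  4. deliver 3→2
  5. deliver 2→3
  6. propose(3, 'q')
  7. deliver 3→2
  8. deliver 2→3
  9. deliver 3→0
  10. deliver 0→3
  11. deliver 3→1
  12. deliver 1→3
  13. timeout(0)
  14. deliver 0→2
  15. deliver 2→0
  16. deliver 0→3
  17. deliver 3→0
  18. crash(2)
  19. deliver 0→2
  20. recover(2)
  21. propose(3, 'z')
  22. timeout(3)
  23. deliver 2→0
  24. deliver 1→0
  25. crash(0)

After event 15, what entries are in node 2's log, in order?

q

[1] timeout(3) → N3(cand b7 [-])
[2] deliver 3→1 → N1(foll b7 [-])
[3] deliver 1→3 → ∅
[4] deliver 3→2 → N2(foll b7 [-])
[5] deliver 2→3 → N3(lead b7 [-])
[6] propose(3,'q') → ∅
[7] deliver 3→2 → N2(foll b7 [q])
[8] deliver 2→3 → ∅
[9] deliver 3→0 → N0(foll b7 [-])
[10] deliver 0→3 → ∅
[11] deliver 3→1 → N1(foll b7 [q])
[12] deliver 1→3 → N3(lead b7 [q])
[13] timeout(0) → N0(cand b8 [-])
[14] deliver 0→2 → N2(foll b8 [q])
[15] deliver 2→0 → ∅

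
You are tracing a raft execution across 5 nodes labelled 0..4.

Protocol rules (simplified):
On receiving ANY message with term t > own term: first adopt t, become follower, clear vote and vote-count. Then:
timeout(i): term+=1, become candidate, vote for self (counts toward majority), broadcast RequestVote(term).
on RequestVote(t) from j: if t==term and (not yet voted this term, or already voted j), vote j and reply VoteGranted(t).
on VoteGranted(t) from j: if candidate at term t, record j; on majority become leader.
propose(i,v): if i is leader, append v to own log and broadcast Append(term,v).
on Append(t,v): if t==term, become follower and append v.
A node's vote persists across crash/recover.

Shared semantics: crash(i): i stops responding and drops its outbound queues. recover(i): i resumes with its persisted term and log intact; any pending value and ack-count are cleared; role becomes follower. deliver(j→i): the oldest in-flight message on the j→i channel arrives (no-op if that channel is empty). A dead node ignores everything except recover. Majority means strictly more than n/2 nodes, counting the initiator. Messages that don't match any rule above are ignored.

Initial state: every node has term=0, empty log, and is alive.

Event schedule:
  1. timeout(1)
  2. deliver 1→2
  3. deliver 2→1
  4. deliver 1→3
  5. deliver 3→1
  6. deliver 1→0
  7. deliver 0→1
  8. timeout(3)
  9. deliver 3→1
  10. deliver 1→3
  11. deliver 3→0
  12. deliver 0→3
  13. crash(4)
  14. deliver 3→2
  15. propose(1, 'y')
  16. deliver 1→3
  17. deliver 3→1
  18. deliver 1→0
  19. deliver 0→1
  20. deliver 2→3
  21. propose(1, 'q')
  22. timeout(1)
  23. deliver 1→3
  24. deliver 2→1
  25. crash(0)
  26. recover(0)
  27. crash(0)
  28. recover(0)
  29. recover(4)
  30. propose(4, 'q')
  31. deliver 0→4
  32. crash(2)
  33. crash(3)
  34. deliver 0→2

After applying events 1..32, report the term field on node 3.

3

1. timeout(1):  <1:cand t1 ->
2. deliver 1→2:  <2:foll t1 ->
3. deliver 2→1:  nop
4. deliver 1→3:  <3:foll t1 ->
5. deliver 3→1:  <1:lead t1 ->
6. deliver 1→0:  <0:foll t1 ->
7. deliver 0→1:  nop
8. timeout(3):  <3:cand t2 ->
9. deliver 3→1:  <1:foll t2 ->
10. deliver 1→3:  nop
11. deliver 3→0:  <0:foll t2 ->
12. deliver 0→3:  <3:lead t2 ->
13. crash(4):  <4:✗foll t0 ->
14. deliver 3→2:  <2:foll t2 ->
15. propose(1,'y'):  nop
16. deliver 1→3:  nop
17. deliver 3→1:  nop
18. deliver 1→0:  nop
19. deliver 0→1:  nop
20. deliver 2→3:  nop
21. propose(1,'q'):  nop
22. timeout(1):  <1:cand t3 ->
23. deliver 1→3:  <3:foll t3 ->
24. deliver 2→1:  nop
25. crash(0):  <0:✗foll t2 ->
26. recover(0):  <0:foll t2 ->
27. crash(0):  <0:✗foll t2 ->
28. recover(0):  <0:foll t2 ->
29. recover(4):  <4:foll t0 ->
30. propose(4,'q'):  nop
31. deliver 0→4:  nop
32. crash(2):  <2:✗foll t2 ->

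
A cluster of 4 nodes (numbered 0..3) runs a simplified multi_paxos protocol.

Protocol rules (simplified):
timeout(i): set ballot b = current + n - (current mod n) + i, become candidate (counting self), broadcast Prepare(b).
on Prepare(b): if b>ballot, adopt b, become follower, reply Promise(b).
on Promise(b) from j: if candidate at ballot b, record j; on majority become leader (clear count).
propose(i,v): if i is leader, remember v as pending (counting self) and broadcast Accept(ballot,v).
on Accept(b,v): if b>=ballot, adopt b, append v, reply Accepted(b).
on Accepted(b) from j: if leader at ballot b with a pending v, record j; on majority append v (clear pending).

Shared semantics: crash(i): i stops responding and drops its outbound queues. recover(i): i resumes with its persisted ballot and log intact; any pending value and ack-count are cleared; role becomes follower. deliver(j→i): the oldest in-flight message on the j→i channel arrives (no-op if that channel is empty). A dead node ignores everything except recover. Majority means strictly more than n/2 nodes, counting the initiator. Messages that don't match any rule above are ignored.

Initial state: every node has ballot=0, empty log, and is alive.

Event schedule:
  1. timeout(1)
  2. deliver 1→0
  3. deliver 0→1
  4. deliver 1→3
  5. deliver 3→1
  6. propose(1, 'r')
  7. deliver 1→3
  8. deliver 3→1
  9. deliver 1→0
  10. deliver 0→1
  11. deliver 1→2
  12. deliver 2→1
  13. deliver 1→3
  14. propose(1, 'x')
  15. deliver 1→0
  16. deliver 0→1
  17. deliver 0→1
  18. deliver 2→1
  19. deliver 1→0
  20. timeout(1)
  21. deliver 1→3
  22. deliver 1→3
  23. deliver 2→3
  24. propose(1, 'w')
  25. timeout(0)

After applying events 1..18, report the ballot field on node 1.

5

e1 timeout(1): 1[cand,b=5,-]
e2 deliver 1→0: 0[foll,b=5,-]
e3 deliver 0→1: ·
e4 deliver 1→3: 3[foll,b=5,-]
e5 deliver 3→1: 1[lead,b=5,-]
e6 propose(1,'r'): ·
e7 deliver 1→3: 3[foll,b=5,r]
e8 deliver 3→1: ·
e9 deliver 1→0: 0[foll,b=5,r]
e10 deliver 0→1: 1[lead,b=5,r]
e11 deliver 1→2: 2[foll,b=5,-]
e12 deliver 2→1: ·
e13 deliver 1→3: ·
e14 propose(1,'x'): ·
e15 deliver 1→0: 0[foll,b=5,r,x]
e16 deliver 0→1: ·
e17 deliver 0→1: ·
e18 deliver 2→1: ·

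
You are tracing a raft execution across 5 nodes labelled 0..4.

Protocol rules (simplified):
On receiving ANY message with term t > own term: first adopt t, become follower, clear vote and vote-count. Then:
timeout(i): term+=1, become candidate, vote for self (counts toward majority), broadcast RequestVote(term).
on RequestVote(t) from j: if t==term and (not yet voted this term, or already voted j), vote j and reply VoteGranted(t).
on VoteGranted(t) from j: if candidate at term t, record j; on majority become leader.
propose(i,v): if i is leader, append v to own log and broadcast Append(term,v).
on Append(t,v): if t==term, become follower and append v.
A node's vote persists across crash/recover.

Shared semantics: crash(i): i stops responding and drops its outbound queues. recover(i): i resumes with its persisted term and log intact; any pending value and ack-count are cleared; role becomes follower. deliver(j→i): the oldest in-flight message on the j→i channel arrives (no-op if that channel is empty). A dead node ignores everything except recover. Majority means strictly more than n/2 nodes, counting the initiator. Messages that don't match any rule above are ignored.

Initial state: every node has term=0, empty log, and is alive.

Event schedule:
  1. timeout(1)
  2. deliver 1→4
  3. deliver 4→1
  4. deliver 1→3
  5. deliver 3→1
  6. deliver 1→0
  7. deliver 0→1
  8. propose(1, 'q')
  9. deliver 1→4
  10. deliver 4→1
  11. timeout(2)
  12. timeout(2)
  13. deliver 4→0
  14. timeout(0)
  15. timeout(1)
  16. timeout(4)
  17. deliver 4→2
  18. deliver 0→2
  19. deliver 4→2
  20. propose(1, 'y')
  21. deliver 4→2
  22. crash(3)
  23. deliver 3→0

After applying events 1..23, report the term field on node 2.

step 1 timeout(1): 1={cand,t=1,log=-}
step 2 deliver 1→4: 4={foll,t=1,log=-}
step 3 deliver 4→1: —
step 4 deliver 1→3: 3={foll,t=1,log=-}
step 5 deliver 3→1: 1={lead,t=1,log=-}
step 6 deliver 1→0: 0={foll,t=1,log=-}
step 7 deliver 0→1: —
step 8 propose(1,'q'): 1={lead,t=1,log=q}
step 9 deliver 1→4: 4={foll,t=1,log=q}
step 10 deliver 4→1: —
step 11 timeout(2): 2={cand,t=1,log=-}
step 12 timeout(2): 2={cand,t=2,log=-}
step 13 deliver 4→0: —
step 14 timeout(0): 0={cand,t=2,log=-}
step 15 timeout(1): 1={cand,t=2,log=q}
step 16 timeout(4): 4={cand,t=2,log=q}
step 17 deliver 4→2: —
step 18 deliver 0→2: —
step 19 deliver 4→2: —
step 20 propose(1,'y'): —
step 21 deliver 4→2: —
step 22 crash(3): 3={✗foll,t=1,log=-}
step 23 deliver 3→0: —

2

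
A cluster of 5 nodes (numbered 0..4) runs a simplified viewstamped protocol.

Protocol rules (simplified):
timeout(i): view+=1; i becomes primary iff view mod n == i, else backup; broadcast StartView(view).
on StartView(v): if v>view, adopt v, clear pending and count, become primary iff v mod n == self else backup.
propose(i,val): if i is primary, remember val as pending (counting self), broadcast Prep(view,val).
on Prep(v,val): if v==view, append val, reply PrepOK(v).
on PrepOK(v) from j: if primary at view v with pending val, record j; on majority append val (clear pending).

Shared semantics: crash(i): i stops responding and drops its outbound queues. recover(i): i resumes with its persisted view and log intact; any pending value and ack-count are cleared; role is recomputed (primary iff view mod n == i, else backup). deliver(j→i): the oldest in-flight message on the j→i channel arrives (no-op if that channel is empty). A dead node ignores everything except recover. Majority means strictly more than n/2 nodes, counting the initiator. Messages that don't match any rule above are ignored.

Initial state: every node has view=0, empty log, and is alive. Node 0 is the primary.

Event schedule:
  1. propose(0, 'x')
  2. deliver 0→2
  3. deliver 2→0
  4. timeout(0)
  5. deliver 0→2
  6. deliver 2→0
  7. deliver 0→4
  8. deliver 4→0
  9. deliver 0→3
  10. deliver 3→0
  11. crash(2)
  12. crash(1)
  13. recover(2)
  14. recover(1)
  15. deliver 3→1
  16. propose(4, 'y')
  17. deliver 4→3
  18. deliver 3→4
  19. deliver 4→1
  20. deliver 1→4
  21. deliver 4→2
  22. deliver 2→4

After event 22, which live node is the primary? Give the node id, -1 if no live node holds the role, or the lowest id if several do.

-1

1. propose(0,'x'):  nop
2. deliver 0→2:  <2:back v0 x>
3. deliver 2→0:  nop
4. timeout(0):  <0:back v1 ->
5. deliver 0→2:  <2:back v1 x>
6. deliver 2→0:  nop
7. deliver 0→4:  <4:back v0 x>
8. deliver 4→0:  nop
9. deliver 0→3:  <3:back v0 x>
10. deliver 3→0:  nop
11. crash(2):  <2:✗back v1 x>
12. crash(1):  <1:✗back v0 ->
13. recover(2):  <2:back v1 x>
14. recover(1):  <1:back v0 ->
15. deliver 3→1:  nop
16. propose(4,'y'):  nop
17. deliver 4→3:  nop
18. deliver 3→4:  nop
19. deliver 4→1:  nop
20. deliver 1→4:  nop
21. deliver 4→2:  nop
22. deliver 2→4:  nop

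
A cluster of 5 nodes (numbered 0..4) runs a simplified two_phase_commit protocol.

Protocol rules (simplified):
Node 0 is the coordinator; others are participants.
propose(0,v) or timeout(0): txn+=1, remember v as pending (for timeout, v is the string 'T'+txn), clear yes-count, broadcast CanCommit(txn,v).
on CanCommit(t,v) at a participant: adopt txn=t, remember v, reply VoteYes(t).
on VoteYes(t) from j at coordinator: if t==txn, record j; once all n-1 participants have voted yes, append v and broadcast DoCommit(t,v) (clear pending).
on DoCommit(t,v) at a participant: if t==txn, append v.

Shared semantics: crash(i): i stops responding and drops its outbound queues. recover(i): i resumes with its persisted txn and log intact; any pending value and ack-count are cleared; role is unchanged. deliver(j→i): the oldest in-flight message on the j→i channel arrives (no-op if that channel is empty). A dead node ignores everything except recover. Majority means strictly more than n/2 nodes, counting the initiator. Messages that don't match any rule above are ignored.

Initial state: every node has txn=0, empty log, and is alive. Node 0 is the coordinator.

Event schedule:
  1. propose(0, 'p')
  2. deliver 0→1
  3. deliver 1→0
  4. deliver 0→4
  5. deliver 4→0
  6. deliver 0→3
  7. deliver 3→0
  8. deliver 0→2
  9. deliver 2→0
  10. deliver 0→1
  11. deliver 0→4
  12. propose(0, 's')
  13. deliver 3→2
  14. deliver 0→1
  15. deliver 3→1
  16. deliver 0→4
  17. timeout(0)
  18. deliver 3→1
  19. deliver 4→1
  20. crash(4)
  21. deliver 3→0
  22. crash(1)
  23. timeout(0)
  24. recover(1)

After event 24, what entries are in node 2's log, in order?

empty

[1] propose(0,'p') → N0(coor t1 [-])
[2] deliver 0→1 → N1(part t1 [-])
[3] deliver 1→0 → ∅
[4] deliver 0→4 → N4(part t1 [-])
[5] deliver 4→0 → ∅
[6] deliver 0→3 → N3(part t1 [-])
[7] deliver 3→0 → ∅
[8] deliver 0→2 → N2(part t1 [-])
[9] deliver 2→0 → N0(coor t1 [p])
[10] deliver 0→1 → N1(part t1 [p])
[11] deliver 0→4 → N4(part t1 [p])
[12] propose(0,'s') → N0(coor t2 [p])
[13] deliver 3→2 → ∅
[14] deliver 0→1 → N1(part t2 [p])
[15] deliver 3→1 → ∅
[16] deliver 0→4 → N4(part t2 [p])
[17] timeout(0) → N0(coor t3 [p])
[18] deliver 3→1 → ∅
[19] deliver 4→1 → ∅
[20] crash(4) → N4(✗part t2 [p])
[21] deliver 3→0 → ∅
[22] crash(1) → N1(✗part t2 [p])
[23] timeout(0) → N0(coor t4 [p])
[24] recover(1) → N1(part t2 [p])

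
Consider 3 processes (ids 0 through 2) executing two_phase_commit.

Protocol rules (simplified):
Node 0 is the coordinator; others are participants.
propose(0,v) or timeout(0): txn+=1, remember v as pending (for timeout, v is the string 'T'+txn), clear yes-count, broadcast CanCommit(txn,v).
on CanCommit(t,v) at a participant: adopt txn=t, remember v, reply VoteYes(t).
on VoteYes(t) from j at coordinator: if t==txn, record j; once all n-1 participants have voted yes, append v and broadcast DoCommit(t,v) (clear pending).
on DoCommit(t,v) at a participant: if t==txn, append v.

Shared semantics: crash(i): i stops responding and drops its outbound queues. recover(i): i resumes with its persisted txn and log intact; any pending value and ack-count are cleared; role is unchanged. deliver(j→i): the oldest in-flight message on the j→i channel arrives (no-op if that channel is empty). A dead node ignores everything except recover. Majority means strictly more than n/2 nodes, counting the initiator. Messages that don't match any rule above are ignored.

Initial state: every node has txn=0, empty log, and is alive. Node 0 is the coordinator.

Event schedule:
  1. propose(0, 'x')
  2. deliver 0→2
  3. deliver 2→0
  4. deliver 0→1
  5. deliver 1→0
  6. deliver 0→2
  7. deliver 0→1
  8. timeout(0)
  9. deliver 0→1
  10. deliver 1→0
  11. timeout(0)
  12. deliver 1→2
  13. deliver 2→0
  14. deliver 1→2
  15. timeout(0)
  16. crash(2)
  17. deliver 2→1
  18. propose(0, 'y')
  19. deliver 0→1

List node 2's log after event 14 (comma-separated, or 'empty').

x

after 1 — propose(0,'x'): n0:coor/t1/[-]
after 2 — deliver 0→2: n2:part/t1/[-]
after 3 — deliver 2→0: ·
after 4 — deliver 0→1: n1:part/t1/[-]
after 5 — deliver 1→0: n0:coor/t1/[x]
after 6 — deliver 0→2: n2:part/t1/[x]
after 7 — deliver 0→1: n1:part/t1/[x]
after 8 — timeout(0): n0:coor/t2/[x]
after 9 — deliver 0→1: n1:part/t2/[x]
after 10 — deliver 1→0: ·
after 11 — timeout(0): n0:coor/t3/[x]
after 12 — deliver 1→2: ·
after 13 — deliver 2→0: ·
after 14 — deliver 1→2: ·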